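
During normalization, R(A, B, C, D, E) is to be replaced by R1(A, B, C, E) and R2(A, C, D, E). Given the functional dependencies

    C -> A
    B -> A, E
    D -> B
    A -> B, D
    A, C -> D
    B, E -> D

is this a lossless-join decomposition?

Common attributes: R1 ∩ R2 = {A, C, E}.
Closure of {A, C, E}: A → B, D applies, adding B, D. So (A, C, E)⁺ = {A, B, C, D, E}.
This closure contains every attribute of R1, so R1 ∩ R2 → R1. The join is lossless.

Yes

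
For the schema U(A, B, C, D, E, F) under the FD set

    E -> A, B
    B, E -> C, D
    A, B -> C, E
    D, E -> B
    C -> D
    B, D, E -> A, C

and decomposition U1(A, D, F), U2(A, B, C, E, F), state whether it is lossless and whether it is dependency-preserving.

lossy and not dependency-preserving

Lossless test: (A, F)⁺ = {A, F}, which is a superkey of neither fragment — lossy.
Dependency preservation: the restricted closure of {B, E} across the fragments never reaches {C, D}, so B, E → C, D cannot be enforced without a join — not preserved.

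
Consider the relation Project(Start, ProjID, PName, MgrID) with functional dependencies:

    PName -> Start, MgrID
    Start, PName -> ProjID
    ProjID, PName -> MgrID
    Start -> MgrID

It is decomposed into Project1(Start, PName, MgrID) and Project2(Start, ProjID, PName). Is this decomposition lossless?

Yes

Common attributes: Project1 ∩ Project2 = {Start, PName}.
Closure of {Start, PName}: PName → Start, MgrID applies, adding MgrID; Start, PName → ProjID applies, adding ProjID. So (Start, PName)⁺ = {Start, ProjID, PName, MgrID}.
This closure contains every attribute of Project1, so Project1 ∩ Project2 → Project1. The join is lossless.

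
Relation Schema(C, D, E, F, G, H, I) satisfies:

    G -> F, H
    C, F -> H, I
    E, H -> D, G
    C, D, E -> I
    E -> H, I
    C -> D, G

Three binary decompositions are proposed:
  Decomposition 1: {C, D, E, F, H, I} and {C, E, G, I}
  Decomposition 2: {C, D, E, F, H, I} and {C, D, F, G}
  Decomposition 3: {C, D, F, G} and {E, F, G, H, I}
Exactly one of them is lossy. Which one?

Decomposition 3

Decomposition 1: common = {C, E, I}, closure = {C, D, E, F, G, H, I} → lossless.
Decomposition 2: common = {C, D, F}, closure = {C, D, F, G, H, I} → lossless.
Decomposition 3: common = {F, G}, closure = {F, G, H} → lossy.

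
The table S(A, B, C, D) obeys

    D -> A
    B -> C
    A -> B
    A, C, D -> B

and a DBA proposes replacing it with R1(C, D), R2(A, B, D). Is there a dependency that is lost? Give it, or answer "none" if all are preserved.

B -> C

Check B → C: no single fragment contains all of {B, C}, and the restricted closure of {B} across the fragments never reaches {C}.
D → A is preserved.
A → B is preserved.
A, C, D → B is preserved.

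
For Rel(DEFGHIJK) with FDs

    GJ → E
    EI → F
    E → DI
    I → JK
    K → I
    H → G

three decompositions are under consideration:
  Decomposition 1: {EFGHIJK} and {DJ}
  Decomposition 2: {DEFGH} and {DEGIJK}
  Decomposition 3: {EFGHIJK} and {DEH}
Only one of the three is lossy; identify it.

Decomposition 1

Decomposition 1: common = {J}, closure = {J} → lossy.
Decomposition 2: common = {DEG}, closure = {DEFGIJK} → lossless.
Decomposition 3: common = {EH}, closure = {DEFGHIJK} → lossless.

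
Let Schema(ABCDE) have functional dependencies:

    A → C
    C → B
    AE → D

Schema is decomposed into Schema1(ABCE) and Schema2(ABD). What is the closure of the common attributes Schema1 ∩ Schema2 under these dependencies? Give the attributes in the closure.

ABC

Schema1 ∩ Schema2 = {AB}.
A → C applies, adding C
Closure: {ABC}.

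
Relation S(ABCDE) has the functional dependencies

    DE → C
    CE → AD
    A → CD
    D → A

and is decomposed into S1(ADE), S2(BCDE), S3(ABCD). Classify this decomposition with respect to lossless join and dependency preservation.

Lossless test (chase): Rows 1 and 2 agree on DE; apply DE→C and equate their C entries. Rows 1 and 2 agree on CE; apply CE→AD and equate their AD entries. Row 2 is now all distinguished symbols — the join is lossless.
Dependency preservation: CE → AD is not contained in any single fragment, but the restricted closure of its left-hand side across the fragments still reaches the right-hand side; the remaining FDs each lie inside some fragment. All dependencies are preserved.

lossless and dependency-preserving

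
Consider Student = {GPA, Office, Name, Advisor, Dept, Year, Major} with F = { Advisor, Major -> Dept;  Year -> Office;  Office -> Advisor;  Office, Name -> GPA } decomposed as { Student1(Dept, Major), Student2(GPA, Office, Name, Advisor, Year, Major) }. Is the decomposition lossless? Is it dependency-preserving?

Lossless test: (Major)⁺ = {Major}, which is a superkey of neither fragment — lossy.
Dependency preservation: the restricted closure of {Advisor, Major} across the fragments never reaches {Dept}, so Advisor, Major → Dept cannot be enforced without a join — not preserved.

lossy and not dependency-preserving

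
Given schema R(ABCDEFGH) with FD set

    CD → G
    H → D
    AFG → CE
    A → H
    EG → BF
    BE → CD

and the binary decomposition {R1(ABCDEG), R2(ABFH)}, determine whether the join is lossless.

No

Common attributes: R1 ∩ R2 = {AB}.
Closure of {AB}: A → H applies, adding H; H → D applies, adding D. So (AB)⁺ = {ABDH}.
The closure contains neither all of R1 = {ABCDEG} nor all of R2 = {ABFH}, so the common attributes are not a superkey of either fragment. The join is lossy.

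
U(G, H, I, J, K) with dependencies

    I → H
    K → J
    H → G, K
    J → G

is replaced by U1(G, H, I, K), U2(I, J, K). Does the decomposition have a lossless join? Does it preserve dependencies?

Lossless test: (I, K)⁺ = {G, H, I, J, K}, which contains all of one fragment — lossless.
Dependency preservation: the restricted closure of {J} across the fragments never reaches {G}, so J → G cannot be enforced without a join — not preserved.

lossless but not dependency-preserving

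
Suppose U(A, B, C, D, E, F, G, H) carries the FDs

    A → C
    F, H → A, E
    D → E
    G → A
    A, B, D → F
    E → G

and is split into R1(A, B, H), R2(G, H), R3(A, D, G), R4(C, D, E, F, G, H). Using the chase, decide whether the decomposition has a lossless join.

Chase test. Columns are A, B, C, D, E, F, G, H; row i has aⱼ where attribute j ∈ Ri, else bᵢⱼ.
Initial tableau (one row per fragment):
  row 1: a1 a2 b13 b14 b15 b16 b17 a8
  row 2: b21 b22 b23 b24 b25 b26 a7 a8
  row 3: a1 b32 b33 a4 b35 b36 a7 b38
  row 4: b41 b42 a3 a4 a5 a6 a7 a8
Rows 1 and 3 agree on A; apply A→C and equate their C entries.
Rows 3 and 4 agree on D; apply D→E and equate their E entries.
Rows 2 and 3 agree on G; apply G→A and equate their A entries.
Rows 2 and 4 agree on G; apply G→A and equate their A entries.
Rows 1 and 2 agree on A; apply A→C and equate their C entries.
Rows 1 and 4 agree on A; apply A→C and equate their C entries.
No row becomes fully distinguished — the join is lossy.

No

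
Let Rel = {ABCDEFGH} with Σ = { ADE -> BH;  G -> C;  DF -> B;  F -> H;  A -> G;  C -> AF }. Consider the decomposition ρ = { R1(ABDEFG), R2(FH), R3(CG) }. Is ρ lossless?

Yes

Chase test. Columns are ABCDEFGH; row i has aⱼ where attribute j ∈ Ri, else bᵢⱼ.
Initial tableau (one row per fragment):
  row 1: a1 a2 b13 a4 a5 a6 a7 b18
  row 2: b21 b22 b23 b24 b25 a6 b27 a8
  row 3: b31 b32 a3 b34 b35 b36 a7 b38
Rows 1 and 3 agree on G; apply G→C and equate their C entries.
Rows 1 and 2 agree on F; apply F→H and equate their H entries.
Rows 1 and 3 agree on C; apply C→AF and equate their AF entries.
Rows 1 and 3 agree on F; apply F→H and equate their H entries.
Row 1 is now all distinguished symbols — the join is lossless.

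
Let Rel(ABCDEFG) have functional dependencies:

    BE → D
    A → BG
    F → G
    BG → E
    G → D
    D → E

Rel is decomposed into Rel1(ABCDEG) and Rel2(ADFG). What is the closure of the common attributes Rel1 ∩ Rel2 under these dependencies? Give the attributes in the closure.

Rel1 ∩ Rel2 = {ADG}.
A → BG applies, adding B
BG → E applies, adding E
Closure: {ABDEG}.

ABDEG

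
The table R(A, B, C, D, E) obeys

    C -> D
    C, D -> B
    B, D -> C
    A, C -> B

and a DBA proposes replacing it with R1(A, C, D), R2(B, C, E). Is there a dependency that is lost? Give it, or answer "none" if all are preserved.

B, D -> C

Check B, D → C: no single fragment contains all of {B, C, D}, and the restricted closure of {B, D} across the fragments never reaches {C}.
C → D is preserved.
C, D → B is preserved.
A, C → B is preserved.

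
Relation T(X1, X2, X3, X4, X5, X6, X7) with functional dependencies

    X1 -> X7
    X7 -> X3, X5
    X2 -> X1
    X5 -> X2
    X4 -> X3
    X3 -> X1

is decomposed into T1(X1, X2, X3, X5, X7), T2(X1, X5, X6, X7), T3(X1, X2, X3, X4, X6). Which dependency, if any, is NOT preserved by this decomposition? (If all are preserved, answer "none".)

none

X1 → X7 lies within T1.
X7 → X3, X5 lies within T1.
X2 → X1 lies within T1.
X5 → X2 lies within T1.
X4 → X3 lies within T3.
X3 → X1 lies within T1.
Every dependency is enforceable on the fragments, so the decomposition is dependency-preserving.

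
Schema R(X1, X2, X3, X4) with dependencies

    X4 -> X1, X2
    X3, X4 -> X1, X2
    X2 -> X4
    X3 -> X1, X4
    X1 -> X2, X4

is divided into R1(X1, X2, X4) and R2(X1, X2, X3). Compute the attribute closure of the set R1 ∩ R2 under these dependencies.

X1, X2, X4

R1 ∩ R2 = {X1, X2}.
X2 → X4 applies, adding X4
Closure: {X1, X2, X4}.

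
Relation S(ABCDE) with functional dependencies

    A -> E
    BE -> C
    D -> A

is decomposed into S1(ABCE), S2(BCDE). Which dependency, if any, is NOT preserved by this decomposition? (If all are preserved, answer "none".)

D -> A

Check D → A: no single fragment contains all of {AD}, and the restricted closure of {D} across the fragments never reaches {A}.
A → E is preserved.
BE → C is preserved.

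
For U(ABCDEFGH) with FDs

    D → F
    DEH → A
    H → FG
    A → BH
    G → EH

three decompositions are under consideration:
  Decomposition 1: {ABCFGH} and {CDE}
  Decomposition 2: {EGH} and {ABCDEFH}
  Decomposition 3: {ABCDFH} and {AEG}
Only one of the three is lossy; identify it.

Decomposition 1

Decomposition 1: common = {C}, closure = {C} → lossy.
Decomposition 2: common = {EH}, closure = {EFGH} → lossless.
Decomposition 3: common = {A}, closure = {ABEFGH} → lossless.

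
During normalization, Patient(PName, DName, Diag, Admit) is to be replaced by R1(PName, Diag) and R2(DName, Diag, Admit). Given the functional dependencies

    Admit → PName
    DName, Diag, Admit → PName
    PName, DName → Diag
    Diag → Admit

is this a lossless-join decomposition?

Yes

Common attributes: R1 ∩ R2 = {Diag}.
Closure of {Diag}: Diag → Admit applies, adding Admit; Admit → PName applies, adding PName. So (Diag)⁺ = {PName, Diag, Admit}.
This closure contains every attribute of R1, so R1 ∩ R2 → R1. The join is lossless.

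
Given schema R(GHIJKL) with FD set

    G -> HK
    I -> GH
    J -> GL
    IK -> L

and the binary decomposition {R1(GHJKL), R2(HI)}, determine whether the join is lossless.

Common attributes: R1 ∩ R2 = {H}.
No dependency enlarges {H}, so (H)⁺ = {H}.
The closure contains neither all of R1 = {GHJKL} nor all of R2 = {HI}, so the common attributes are not a superkey of either fragment. The join is lossy.

No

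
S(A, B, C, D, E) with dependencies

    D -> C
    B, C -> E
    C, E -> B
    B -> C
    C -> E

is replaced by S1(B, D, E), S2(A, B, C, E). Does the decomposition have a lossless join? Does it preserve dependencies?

lossy but dependency-preserving

Lossless test: (B, E)⁺ = {B, C, E}, which is a superkey of neither fragment — lossy.
Dependency preservation: D → C is not contained in any single fragment, but the restricted closure of its left-hand side across the fragments still reaches the right-hand side; the remaining FDs each lie inside some fragment. All dependencies are preserved.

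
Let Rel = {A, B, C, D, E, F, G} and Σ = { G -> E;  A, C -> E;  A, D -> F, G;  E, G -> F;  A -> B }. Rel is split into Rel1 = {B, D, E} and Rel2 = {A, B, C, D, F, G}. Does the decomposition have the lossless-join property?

Common attributes: Rel1 ∩ Rel2 = {B, D}.
No dependency enlarges {B, D}, so (B, D)⁺ = {B, D}.
The closure contains neither all of Rel1 = {B, D, E} nor all of Rel2 = {A, B, C, D, F, G}, so the common attributes are not a superkey of either fragment. The join is lossy.

No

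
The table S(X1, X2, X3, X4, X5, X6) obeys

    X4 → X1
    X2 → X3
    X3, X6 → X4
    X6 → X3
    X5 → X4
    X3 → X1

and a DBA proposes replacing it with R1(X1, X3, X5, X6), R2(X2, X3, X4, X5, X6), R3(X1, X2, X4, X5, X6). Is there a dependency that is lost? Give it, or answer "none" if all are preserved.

none

X4 → X1 lies within R3.
X2 → X3 lies within R2.
X3, X6 → X4 lies within R2.
X6 → X3 lies within R1.
X5 → X4 lies within R2.
X3 → X1 lies within R1.
Every dependency is enforceable on the fragments, so the decomposition is dependency-preserving.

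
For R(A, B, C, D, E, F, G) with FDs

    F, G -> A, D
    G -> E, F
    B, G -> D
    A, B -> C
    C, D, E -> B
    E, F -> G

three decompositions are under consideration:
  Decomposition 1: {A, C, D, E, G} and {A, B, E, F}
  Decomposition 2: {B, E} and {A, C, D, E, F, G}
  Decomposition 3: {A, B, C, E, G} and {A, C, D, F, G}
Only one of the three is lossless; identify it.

Decomposition 3

Decomposition 1: common = {A, E}, closure = {A, E} → lossy.
Decomposition 2: common = {E}, closure = {E} → lossy.
Decomposition 3: common = {A, C, G}, closure = {A, B, C, D, E, F, G} → lossless.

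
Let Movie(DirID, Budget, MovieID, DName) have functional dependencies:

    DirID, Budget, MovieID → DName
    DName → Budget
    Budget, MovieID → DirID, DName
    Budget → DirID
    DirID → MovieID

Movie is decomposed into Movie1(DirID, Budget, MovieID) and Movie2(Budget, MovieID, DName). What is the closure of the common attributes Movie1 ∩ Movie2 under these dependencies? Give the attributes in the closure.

DirID, Budget, MovieID, DName

Movie1 ∩ Movie2 = {Budget, MovieID}.
Budget, MovieID → DirID, DName applies, adding DirID, DName
Closure: {DirID, Budget, MovieID, DName}.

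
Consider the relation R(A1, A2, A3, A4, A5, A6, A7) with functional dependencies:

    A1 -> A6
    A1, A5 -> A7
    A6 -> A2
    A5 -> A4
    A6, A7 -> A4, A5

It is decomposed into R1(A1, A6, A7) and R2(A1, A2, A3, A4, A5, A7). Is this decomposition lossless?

Common attributes: R1 ∩ R2 = {A1, A7}.
Closure of {A1, A7}: A1 → A6 applies, adding A6; A6 → A2 applies, adding A2; A6, A7 → A4, A5 applies, adding A4, A5. So (A1, A7)⁺ = {A1, A2, A4, A5, A6, A7}.
This closure contains every attribute of R1, so R1 ∩ R2 → R1. The join is lossless.

Yes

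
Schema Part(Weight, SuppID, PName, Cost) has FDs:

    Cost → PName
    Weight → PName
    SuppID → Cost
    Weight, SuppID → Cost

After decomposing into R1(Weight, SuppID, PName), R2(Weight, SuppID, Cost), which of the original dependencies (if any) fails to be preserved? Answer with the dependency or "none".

Check Cost → PName: no single fragment contains all of {PName, Cost}, and the restricted closure of {Cost} across the fragments never reaches {PName}.
Weight → PName is preserved.
SuppID → Cost is preserved.
Weight, SuppID → Cost is preserved.

Cost → PName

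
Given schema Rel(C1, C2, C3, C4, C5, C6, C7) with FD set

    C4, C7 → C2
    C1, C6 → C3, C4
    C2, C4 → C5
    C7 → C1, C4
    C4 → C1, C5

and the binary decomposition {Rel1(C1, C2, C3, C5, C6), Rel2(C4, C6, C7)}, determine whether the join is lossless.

No

Common attributes: Rel1 ∩ Rel2 = {C6}.
No dependency enlarges {C6}, so (C6)⁺ = {C6}.
The closure contains neither all of Rel1 = {C1, C2, C3, C5, C6} nor all of Rel2 = {C4, C6, C7}, so the common attributes are not a superkey of either fragment. The join is lossy.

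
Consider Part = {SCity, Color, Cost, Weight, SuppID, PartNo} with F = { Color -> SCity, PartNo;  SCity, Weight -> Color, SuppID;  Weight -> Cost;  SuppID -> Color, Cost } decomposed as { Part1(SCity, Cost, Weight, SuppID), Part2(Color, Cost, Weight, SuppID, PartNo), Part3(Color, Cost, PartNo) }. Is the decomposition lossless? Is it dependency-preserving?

Lossless test (chase): Rows 2 and 3 agree on Color; apply Color→SCity, PartNo and equate their SCity, PartNo entries. Rows 1 and 2 agree on SuppID; apply SuppID→Color, Cost and equate their Color, Cost entries. Rows 1 and 2 agree on Color; apply Color→SCity, PartNo and equate their SCity, PartNo entries. Row 1 is now all distinguished symbols — the join is lossless.
Dependency preservation: the restricted closure of {Color} across the fragments never reaches {SCity, PartNo}, so Color → SCity, PartNo cannot be enforced without a join — not preserved.

lossless but not dependency-preserving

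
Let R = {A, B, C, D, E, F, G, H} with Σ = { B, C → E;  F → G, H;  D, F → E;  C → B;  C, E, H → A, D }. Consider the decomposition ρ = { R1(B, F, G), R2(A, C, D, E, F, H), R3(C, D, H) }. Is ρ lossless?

No

Chase test. Columns are A, B, C, D, E, F, G, H; row i has aⱼ where attribute j ∈ Ri, else bᵢⱼ.
Initial tableau (one row per fragment):
  row 1: b11 a2 b13 b14 b15 a6 a7 b18
  row 2: a1 b22 a3 a4 a5 a6 b27 a8
  row 3: b31 b32 a3 a4 b35 b36 b37 a8
Rows 1 and 2 agree on F; apply F→G, H and equate their G, H entries.
Rows 2 and 3 agree on C; apply C→B and equate their B entries.
Rows 2 and 3 agree on B, C; apply B, C→E and equate their E entries.
Rows 2 and 3 agree on C, E, H; apply C, E, H→A, D and equate their A, D entries.
No row becomes fully distinguished — the join is lossy.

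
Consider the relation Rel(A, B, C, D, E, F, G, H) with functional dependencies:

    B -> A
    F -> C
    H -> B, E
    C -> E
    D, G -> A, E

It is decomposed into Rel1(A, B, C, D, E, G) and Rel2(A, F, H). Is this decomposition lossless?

Common attributes: Rel1 ∩ Rel2 = {A}.
No dependency enlarges {A}, so (A)⁺ = {A}.
The closure contains neither all of Rel1 = {A, B, C, D, E, G} nor all of Rel2 = {A, F, H}, so the common attributes are not a superkey of either fragment. The join is lossy.

No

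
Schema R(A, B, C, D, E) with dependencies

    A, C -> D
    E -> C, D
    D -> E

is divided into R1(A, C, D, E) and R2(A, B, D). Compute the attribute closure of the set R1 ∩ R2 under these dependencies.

R1 ∩ R2 = {A, D}.
D → E applies, adding E
E → C, D applies, adding C
Closure: {A, C, D, E}.

A, C, D, E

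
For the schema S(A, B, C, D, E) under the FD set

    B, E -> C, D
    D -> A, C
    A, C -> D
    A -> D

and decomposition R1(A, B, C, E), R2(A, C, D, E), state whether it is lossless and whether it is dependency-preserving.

Lossless test: (A, C, E)⁺ = {A, C, D, E}, which contains all of one fragment — lossless.
Dependency preservation: B, E → C, D is not contained in any single fragment, but the restricted closure of its left-hand side across the fragments still reaches the right-hand side; the remaining FDs each lie inside some fragment. All dependencies are preserved.

lossless and dependency-preserving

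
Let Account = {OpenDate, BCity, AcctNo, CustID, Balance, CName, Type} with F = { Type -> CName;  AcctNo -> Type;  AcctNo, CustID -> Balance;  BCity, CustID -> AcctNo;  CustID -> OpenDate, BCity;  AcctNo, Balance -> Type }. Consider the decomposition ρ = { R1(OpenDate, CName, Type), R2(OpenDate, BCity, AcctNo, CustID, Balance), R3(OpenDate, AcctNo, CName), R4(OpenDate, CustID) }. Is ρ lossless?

No

Chase test. Columns are OpenDate, BCity, AcctNo, CustID, Balance, CName, Type; row i has aⱼ where attribute j ∈ Ri, else bᵢⱼ.
Initial tableau (one row per fragment):
  row 1: a1 b12 b13 b14 b15 a6 a7
  row 2: a1 a2 a3 a4 a5 b26 b27
  row 3: a1 b32 a3 b34 b35 a6 b37
  row 4: a1 b42 b43 a4 b45 b46 b47
Rows 2 and 3 agree on AcctNo; apply AcctNo→Type and equate their Type entries.
Rows 2 and 4 agree on CustID; apply CustID→OpenDate, BCity and equate their OpenDate, BCity entries.
Rows 2 and 3 agree on Type; apply Type→CName and equate their CName entries.
Rows 2 and 4 agree on BCity, CustID; apply BCity, CustID→AcctNo and equate their AcctNo entries.
Rows 2 and 4 agree on AcctNo; apply AcctNo→Type and equate their Type entries.
Rows 2 and 4 agree on AcctNo, CustID; apply AcctNo, CustID→Balance and equate their Balance entries.
Rows 2 and 4 agree on Type; apply Type→CName and equate their CName entries.
No row becomes fully distinguished — the join is lossy.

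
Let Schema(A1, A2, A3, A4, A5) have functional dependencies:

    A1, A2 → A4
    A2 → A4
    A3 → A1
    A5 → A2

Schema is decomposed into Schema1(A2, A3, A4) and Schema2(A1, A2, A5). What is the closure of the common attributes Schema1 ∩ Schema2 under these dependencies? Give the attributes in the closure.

A2, A4

Schema1 ∩ Schema2 = {A2}.
A2 → A4 applies, adding A4
Closure: {A2, A4}.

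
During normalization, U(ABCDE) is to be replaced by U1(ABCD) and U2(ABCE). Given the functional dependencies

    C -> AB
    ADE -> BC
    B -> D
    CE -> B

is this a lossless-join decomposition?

Yes

Common attributes: U1 ∩ U2 = {ABC}.
Closure of {ABC}: B → D applies, adding D. So (ABC)⁺ = {ABCD}.
This closure contains every attribute of U1, so U1 ∩ U2 → U1. The join is lossless.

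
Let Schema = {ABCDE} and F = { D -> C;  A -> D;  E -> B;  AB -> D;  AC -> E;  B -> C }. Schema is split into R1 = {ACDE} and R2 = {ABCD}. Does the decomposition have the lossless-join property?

Yes

Common attributes: R1 ∩ R2 = {ACD}.
Closure of {ACD}: AC → E applies, adding E; E → B applies, adding B. So (ACD)⁺ = {ABCDE}.
This closure contains every attribute of R1, so R1 ∩ R2 → R1. The join is lossless.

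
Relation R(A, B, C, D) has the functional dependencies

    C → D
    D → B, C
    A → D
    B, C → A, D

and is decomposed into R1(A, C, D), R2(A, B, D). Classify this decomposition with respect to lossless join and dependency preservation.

Lossless test: (A, D)⁺ = {A, B, C, D}, which contains all of one fragment — lossless.
Dependency preservation: D → B, C; B, C → A, D are not contained in any single fragment, but the restricted closure of each left-hand side across the fragments still reaches the right-hand side; the remaining FDs each lie inside some fragment. All dependencies are preserved.

lossless and dependency-preserving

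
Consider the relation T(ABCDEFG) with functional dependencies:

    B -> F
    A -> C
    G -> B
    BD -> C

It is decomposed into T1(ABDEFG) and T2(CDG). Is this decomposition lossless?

Common attributes: T1 ∩ T2 = {DG}.
Closure of {DG}: G → B applies, adding B; BD → C applies, adding C; B → F applies, adding F. So (DG)⁺ = {BCDFG}.
This closure contains every attribute of T2, so T1 ∩ T2 → T2. The join is lossless.

Yes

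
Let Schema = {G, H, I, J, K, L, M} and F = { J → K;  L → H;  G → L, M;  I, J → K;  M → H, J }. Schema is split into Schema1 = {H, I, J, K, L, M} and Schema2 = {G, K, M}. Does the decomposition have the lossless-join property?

No

Common attributes: Schema1 ∩ Schema2 = {K, M}.
Closure of {K, M}: M → H, J applies, adding H, J. So (K, M)⁺ = {H, J, K, M}.
The closure contains neither all of Schema1 = {H, I, J, K, L, M} nor all of Schema2 = {G, K, M}, so the common attributes are not a superkey of either fragment. The join is lossy.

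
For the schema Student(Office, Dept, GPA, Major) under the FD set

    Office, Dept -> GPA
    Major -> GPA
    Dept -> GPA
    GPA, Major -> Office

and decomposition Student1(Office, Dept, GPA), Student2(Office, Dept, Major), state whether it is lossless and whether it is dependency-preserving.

Lossless test: (Office, Dept)⁺ = {Office, Dept, GPA}, which contains all of one fragment — lossless.
Dependency preservation: the restricted closure of {Major} across the fragments never reaches {GPA}, so Major → GPA cannot be enforced without a join — not preserved.

lossless but not dependency-preserving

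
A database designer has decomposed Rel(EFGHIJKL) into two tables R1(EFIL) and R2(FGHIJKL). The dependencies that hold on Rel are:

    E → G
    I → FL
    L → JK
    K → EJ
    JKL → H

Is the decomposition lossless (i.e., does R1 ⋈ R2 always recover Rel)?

Common attributes: R1 ∩ R2 = {FIL}.
Closure of {FIL}: L → JK applies, adding JK; K → EJ applies, adding E; JKL → H applies, adding H; E → G applies, adding G. So (FIL)⁺ = {EFGHIJKL}.
This closure contains every attribute of R1, so R1 ∩ R2 → R1. The join is lossless.

Yes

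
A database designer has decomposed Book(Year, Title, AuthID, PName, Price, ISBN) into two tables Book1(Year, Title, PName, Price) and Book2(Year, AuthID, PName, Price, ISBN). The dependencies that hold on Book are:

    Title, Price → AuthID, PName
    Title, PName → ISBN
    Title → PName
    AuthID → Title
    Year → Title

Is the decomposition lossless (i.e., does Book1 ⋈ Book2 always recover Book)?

Yes

Common attributes: Book1 ∩ Book2 = {Year, PName, Price}.
Closure of {Year, PName, Price}: Year → Title applies, adding Title; Title, Price → AuthID, PName applies, adding AuthID; Title, PName → ISBN applies, adding ISBN. So (Year, PName, Price)⁺ = {Year, Title, AuthID, PName, Price, ISBN}.
This closure contains every attribute of Book1, so Book1 ∩ Book2 → Book1. The join is lossless.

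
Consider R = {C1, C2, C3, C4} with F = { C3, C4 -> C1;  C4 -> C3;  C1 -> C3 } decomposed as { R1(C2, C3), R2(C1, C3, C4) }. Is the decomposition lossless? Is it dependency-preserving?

Lossless test: (C3)⁺ = {C3}, which is a superkey of neither fragment — lossy.
Dependency preservation: every FD's attributes lie within a single fragment, so each can be enforced locally — preserved.

lossy but dependency-preserving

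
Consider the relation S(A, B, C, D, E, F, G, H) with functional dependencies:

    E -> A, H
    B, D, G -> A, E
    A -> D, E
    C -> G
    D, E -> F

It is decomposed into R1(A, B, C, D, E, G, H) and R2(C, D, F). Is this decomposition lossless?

No

Common attributes: R1 ∩ R2 = {C, D}.
Closure of {C, D}: C → G applies, adding G. So (C, D)⁺ = {C, D, G}.
The closure contains neither all of R1 = {A, B, C, D, E, G, H} nor all of R2 = {C, D, F}, so the common attributes are not a superkey of either fragment. The join is lossy.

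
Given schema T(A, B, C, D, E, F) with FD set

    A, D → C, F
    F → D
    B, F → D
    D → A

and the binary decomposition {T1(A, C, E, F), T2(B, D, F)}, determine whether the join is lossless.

Common attributes: T1 ∩ T2 = {F}.
Closure of {F}: F → D applies, adding D; D → A applies, adding A; A, D → C, F applies, adding C. So (F)⁺ = {A, C, D, F}.
The closure contains neither all of T1 = {A, C, E, F} nor all of T2 = {B, D, F}, so the common attributes are not a superkey of either fragment. The join is lossy.

No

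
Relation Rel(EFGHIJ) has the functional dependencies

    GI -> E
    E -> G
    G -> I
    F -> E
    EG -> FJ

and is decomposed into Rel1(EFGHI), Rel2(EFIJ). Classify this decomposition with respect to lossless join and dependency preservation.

Lossless test: (EFI)⁺ = {EFGIJ}, which contains all of one fragment — lossless.
Dependency preservation: EG → FJ is not contained in any single fragment, but the restricted closure of its left-hand side across the fragments still reaches the right-hand side; the remaining FDs each lie inside some fragment. All dependencies are preserved.

lossless and dependency-preserving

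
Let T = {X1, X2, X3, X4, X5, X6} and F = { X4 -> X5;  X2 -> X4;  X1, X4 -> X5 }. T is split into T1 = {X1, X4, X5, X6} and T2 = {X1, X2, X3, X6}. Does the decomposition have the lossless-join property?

No

Common attributes: T1 ∩ T2 = {X1, X6}.
No dependency enlarges {X1, X6}, so (X1, X6)⁺ = {X1, X6}.
The closure contains neither all of T1 = {X1, X4, X5, X6} nor all of T2 = {X1, X2, X3, X6}, so the common attributes are not a superkey of either fragment. The join is lossy.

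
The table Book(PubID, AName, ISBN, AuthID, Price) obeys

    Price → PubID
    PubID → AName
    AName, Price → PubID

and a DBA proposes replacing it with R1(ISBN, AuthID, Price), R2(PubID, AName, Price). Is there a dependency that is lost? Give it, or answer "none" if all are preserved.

Price → PubID lies within R2.
PubID → AName lies within R2.
AName, Price → PubID lies within R2.
Every dependency is enforceable on the fragments, so the decomposition is dependency-preserving.

none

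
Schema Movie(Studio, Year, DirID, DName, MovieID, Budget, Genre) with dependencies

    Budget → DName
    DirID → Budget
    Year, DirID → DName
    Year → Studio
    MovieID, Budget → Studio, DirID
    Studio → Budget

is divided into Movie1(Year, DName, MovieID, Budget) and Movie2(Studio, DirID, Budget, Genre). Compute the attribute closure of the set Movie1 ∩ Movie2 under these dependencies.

Movie1 ∩ Movie2 = {Budget}.
Budget → DName applies, adding DName
Closure: {DName, Budget}.

DName, Budget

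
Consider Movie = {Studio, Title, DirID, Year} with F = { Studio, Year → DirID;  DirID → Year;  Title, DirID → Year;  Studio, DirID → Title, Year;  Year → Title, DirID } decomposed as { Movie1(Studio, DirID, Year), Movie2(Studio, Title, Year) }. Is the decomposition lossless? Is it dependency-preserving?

Lossless test: (Studio, Year)⁺ = {Studio, Title, DirID, Year}, which contains all of one fragment — lossless.
Dependency preservation: Title, DirID → Year; Studio, DirID → Title, Year; Year → Title, DirID are not contained in any single fragment, but the restricted closure of each left-hand side across the fragments still reaches the right-hand side; the remaining FDs each lie inside some fragment. All dependencies are preserved.

lossless and dependency-preserving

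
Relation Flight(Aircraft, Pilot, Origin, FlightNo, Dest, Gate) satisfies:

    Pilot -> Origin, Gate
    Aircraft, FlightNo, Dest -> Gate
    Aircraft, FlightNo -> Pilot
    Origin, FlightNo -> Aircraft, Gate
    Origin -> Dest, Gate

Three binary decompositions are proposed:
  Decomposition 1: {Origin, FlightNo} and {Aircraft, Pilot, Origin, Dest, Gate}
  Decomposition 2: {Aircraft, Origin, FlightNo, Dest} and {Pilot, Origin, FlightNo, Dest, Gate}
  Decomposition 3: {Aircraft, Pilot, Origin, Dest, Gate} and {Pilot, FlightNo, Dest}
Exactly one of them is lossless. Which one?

Decomposition 1: common = {Origin}, closure = {Origin, Dest, Gate} → lossy.
Decomposition 2: common = {Origin, FlightNo, Dest}, closure = {Aircraft, Pilot, Origin, FlightNo, Dest, Gate} → lossless.
Decomposition 3: common = {Pilot, Dest}, closure = {Pilot, Origin, Dest, Gate} → lossy.

Decomposition 2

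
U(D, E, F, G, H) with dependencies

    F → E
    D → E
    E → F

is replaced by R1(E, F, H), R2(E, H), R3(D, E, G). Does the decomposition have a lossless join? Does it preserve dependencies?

Lossless test (chase): Rows 1 and 2 agree on E; apply E→F and equate their F entries. Rows 1 and 3 agree on E; apply E→F and equate their F entries. No row becomes fully distinguished — the join is lossy.
Dependency preservation: every FD's attributes lie within a single fragment, so each can be enforced locally — preserved.

lossy but dependency-preserving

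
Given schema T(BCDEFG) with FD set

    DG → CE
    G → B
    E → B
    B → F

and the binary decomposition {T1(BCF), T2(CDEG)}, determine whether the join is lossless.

No

Common attributes: T1 ∩ T2 = {C}.
No dependency enlarges {C}, so (C)⁺ = {C}.
The closure contains neither all of T1 = {BCF} nor all of T2 = {CDEG}, so the common attributes are not a superkey of either fragment. The join is lossy.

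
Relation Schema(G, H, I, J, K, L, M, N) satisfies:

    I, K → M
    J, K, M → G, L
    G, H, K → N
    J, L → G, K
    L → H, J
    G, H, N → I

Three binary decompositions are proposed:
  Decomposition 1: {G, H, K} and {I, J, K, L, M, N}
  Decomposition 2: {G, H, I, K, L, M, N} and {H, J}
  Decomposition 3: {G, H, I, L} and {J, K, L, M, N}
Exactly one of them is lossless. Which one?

Decomposition 3

Decomposition 1: common = {K}, closure = {K} → lossy.
Decomposition 2: common = {H}, closure = {H} → lossy.
Decomposition 3: common = {L}, closure = {G, H, I, J, K, L, M, N} → lossless.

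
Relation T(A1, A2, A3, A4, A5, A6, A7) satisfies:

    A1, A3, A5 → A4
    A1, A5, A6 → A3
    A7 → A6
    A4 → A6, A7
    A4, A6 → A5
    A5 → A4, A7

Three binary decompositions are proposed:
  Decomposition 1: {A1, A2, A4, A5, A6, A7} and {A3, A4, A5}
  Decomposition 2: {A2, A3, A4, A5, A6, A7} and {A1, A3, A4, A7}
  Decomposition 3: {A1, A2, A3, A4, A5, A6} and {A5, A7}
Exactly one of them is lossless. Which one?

Decomposition 3

Decomposition 1: common = {A4, A5}, closure = {A4, A5, A6, A7} → lossy.
Decomposition 2: common = {A3, A4, A7}, closure = {A3, A4, A5, A6, A7} → lossy.
Decomposition 3: common = {A5}, closure = {A4, A5, A6, A7} → lossless.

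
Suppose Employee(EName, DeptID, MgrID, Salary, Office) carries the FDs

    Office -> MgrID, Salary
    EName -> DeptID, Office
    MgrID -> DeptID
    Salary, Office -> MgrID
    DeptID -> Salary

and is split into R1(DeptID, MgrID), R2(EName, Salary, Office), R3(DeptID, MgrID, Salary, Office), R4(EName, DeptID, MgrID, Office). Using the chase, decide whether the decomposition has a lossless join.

Yes

Chase test. Columns are EName, DeptID, MgrID, Salary, Office; row i has aⱼ where attribute j ∈ Ri, else bᵢⱼ.
Initial tableau (one row per fragment):
  row 1: b11 a2 a3 b14 b15
  row 2: a1 b22 b23 a4 a5
  row 3: b31 a2 a3 a4 a5
  row 4: a1 a2 a3 b44 a5
Rows 2 and 3 agree on Office; apply Office→MgrID, Salary and equate their MgrID, Salary entries.
Rows 2 and 4 agree on Office; apply Office→MgrID, Salary and equate their MgrID, Salary entries.
Rows 2 and 4 agree on EName; apply EName→DeptID, Office and equate their DeptID, Office entries.
Rows 1 and 2 agree on DeptID; apply DeptID→Salary and equate their Salary entries.
Row 2 is now all distinguished symbols — the join is lossless.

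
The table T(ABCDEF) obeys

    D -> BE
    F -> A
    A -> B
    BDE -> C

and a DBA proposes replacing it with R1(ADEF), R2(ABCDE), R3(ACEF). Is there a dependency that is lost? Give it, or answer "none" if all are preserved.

D → BE lies within R2.
F → A lies within R1.
A → B lies within R2.
BDE → C lies within R2.
Every dependency is enforceable on the fragments, so the decomposition is dependency-preserving.

none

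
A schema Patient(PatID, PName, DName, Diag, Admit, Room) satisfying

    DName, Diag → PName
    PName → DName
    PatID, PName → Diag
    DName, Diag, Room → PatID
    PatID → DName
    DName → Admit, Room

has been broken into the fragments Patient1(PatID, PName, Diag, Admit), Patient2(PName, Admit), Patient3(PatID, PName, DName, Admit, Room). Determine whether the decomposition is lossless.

Chase test. Columns are PatID, PName, DName, Diag, Admit, Room; row i has aⱼ where attribute j ∈ Patienti, else bᵢⱼ.
Initial tableau (one row per fragment):
  row 1: a1 a2 b13 a4 a5 b16
  row 2: b21 a2 b23 b24 a5 b26
  row 3: a1 a2 a3 b34 a5 a6
Rows 1 and 2 agree on PName; apply PName→DName and equate their DName entries.
Rows 1 and 3 agree on PName; apply PName→DName and equate their DName entries.
Rows 1 and 3 agree on PatID, PName; apply PatID, PName→Diag and equate their Diag entries.
Rows 1 and 2 agree on DName; apply DName→Admit, Room and equate their Admit, Room entries.
Rows 1 and 3 agree on DName; apply DName→Admit, Room and equate their Admit, Room entries.
Row 1 is now all distinguished symbols — the join is lossless.

Yes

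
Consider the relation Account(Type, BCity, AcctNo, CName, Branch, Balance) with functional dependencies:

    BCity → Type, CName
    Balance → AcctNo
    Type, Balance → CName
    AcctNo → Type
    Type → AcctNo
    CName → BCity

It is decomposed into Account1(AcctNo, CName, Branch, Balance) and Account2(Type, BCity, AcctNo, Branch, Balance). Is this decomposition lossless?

Common attributes: Account1 ∩ Account2 = {AcctNo, Branch, Balance}.
Closure of {AcctNo, Branch, Balance}: AcctNo → Type applies, adding Type; Type, Balance → CName applies, adding CName; CName → BCity applies, adding BCity. So (AcctNo, Branch, Balance)⁺ = {Type, BCity, AcctNo, CName, Branch, Balance}.
This closure contains every attribute of Account1, so Account1 ∩ Account2 → Account1. The join is lossless.

Yes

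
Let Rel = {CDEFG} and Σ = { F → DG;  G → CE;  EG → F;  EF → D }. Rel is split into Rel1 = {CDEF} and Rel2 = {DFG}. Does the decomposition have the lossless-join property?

Yes

Common attributes: Rel1 ∩ Rel2 = {DF}.
Closure of {DF}: F → DG applies, adding G; G → CE applies, adding CE. So (DF)⁺ = {CDEFG}.
This closure contains every attribute of Rel1, so Rel1 ∩ Rel2 → Rel1. The join is lossless.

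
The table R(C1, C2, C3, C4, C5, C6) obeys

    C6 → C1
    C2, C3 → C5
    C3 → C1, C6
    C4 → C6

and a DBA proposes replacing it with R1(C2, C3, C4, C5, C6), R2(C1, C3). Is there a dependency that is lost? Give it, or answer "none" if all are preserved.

C6 → C1

Check C6 → C1: no single fragment contains all of {C1, C6}, and the restricted closure of {C6} across the fragments never reaches {C1}.
C2, C3 → C5 is preserved.
C3 → C1, C6 is preserved.
C4 → C6 is preserved.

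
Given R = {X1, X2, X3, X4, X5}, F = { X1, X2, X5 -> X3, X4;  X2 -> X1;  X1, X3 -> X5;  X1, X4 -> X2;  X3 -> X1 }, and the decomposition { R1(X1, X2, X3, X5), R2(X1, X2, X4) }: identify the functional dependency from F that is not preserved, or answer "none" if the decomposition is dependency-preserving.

Check X1, X2, X5 → X3, X4: no single fragment contains all of {X1, X2, X3, X4, X5}, and the restricted closure of {X1, X2, X5} across the fragments never reaches {X3, X4}.
X2 → X1 is preserved.
X1, X3 → X5 is preserved.
X1, X4 → X2 is preserved.
X3 → X1 is preserved.

X1, X2, X5 -> X3, X4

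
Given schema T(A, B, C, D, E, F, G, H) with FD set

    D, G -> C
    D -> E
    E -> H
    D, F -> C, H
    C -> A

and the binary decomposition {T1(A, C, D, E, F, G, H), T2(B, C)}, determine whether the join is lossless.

No

Common attributes: T1 ∩ T2 = {C}.
Closure of {C}: C → A applies, adding A. So (C)⁺ = {A, C}.
The closure contains neither all of T1 = {A, C, D, E, F, G, H} nor all of T2 = {B, C}, so the common attributes are not a superkey of either fragment. The join is lossy.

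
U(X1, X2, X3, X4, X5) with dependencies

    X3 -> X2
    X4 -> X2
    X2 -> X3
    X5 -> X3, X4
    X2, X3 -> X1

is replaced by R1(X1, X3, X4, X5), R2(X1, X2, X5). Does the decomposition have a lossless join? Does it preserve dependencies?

lossless but not dependency-preserving

Lossless test: (X1, X5)⁺ = {X1, X2, X3, X4, X5}, which contains all of one fragment — lossless.
Dependency preservation: the restricted closure of {X3} across the fragments never reaches {X2}, so X3 → X2 cannot be enforced without a join — not preserved.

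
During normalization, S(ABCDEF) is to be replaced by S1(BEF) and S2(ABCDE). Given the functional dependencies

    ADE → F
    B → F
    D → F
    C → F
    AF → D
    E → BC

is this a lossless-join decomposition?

Yes

Common attributes: S1 ∩ S2 = {BE}.
Closure of {BE}: B → F applies, adding F; E → BC applies, adding C. So (BE)⁺ = {BCEF}.
This closure contains every attribute of S1, so S1 ∩ S2 → S1. The join is lossless.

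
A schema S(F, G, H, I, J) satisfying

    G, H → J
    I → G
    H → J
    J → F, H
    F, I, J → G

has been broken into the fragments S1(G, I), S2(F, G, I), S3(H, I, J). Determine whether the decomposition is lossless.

Chase test. Columns are F, G, H, I, J; row i has aⱼ where attribute j ∈ Si, else bᵢⱼ.
Initial tableau (one row per fragment):
  row 1: b11 a2 b13 a4 b15
  row 2: a1 a2 b23 a4 b25
  row 3: b31 b32 a3 a4 a5
Rows 1 and 3 agree on I; apply I→G and equate their G entries.
No row becomes fully distinguished — the join is lossy.

No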